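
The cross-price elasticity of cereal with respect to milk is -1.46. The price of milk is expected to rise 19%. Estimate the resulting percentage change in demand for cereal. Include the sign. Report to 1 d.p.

-27.7%

%ΔQ ≈ ε × %ΔP of milk = -1.46 × (19%) = -27.7%.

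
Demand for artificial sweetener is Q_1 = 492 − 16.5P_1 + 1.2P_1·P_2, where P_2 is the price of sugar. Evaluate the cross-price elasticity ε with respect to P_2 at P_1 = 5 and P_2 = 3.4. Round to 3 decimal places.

0.047

At P_1 = 5 and P_2 = 3.4: Q_1 = 429.9.
∂Q_1/∂P_2 = 1.2P_1 = 1.2(5) = 6.0000.
ε = (∂Q_1/∂P_2)(P_2/Q_1) = 6.0000 × (3.4/429.9) ≈ 0.047.
ε > 0: substitutes.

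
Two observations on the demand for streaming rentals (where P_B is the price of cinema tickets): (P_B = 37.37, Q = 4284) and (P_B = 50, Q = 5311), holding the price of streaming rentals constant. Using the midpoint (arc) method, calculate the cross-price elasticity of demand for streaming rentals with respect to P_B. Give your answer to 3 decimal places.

ΔQ_A = 5311 − 4284 = 1027; ΔP_B = 50 − 37.37 = 12.63.
Midpoints: Q̄_A = 4797.5, P̄_B = 43.69.
ε = (ΔQ_A/Q̄_A)/(ΔP_B/P̄_B) = (1027/4797.5)/(12.63/43.69) ≈ 0.740.
ε > 0: streaming rentals and cinema tickets are substitutes.

0.740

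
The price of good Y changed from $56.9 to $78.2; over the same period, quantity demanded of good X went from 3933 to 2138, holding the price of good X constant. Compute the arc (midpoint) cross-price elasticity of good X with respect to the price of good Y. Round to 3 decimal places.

ΔQ_X = 2138 − 3933 = -1795; ΔP_Y = 78.2 − 56.9 = 21.3.
Midpoints: Q̄_X = 3035.5, P̄_Y = 67.55.
ε = (ΔQ_X/Q̄_X)/(ΔP_Y/P̄_Y) = (-1795/3035.5)/(21.3/67.55) ≈ -1.875.
ε < 0: good X and good Y are complements.

-1.875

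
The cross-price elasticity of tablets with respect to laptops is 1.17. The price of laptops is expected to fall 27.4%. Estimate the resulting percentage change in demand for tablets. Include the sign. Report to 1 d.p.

%ΔQ ≈ ε × %ΔP of laptops = 1.17 × (-27.4%) = -32.1%.

-32.1%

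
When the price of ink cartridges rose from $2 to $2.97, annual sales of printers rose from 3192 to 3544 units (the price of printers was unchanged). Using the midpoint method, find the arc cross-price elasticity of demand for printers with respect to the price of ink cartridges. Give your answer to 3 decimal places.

ΔQ_A = 3544 − 3192 = 352; ΔP_B = 2.97 − 2 = 0.97.
Midpoints: Q̄_A = 3368.0, P̄_B = 2.49.
ε = (ΔQ_A/Q̄_A)/(ΔP_B/P̄_B) = (352/3368.0)/(0.97/2.49) ≈ 0.268.
ε > 0: printers and ink cartridges are substitutes.

0.268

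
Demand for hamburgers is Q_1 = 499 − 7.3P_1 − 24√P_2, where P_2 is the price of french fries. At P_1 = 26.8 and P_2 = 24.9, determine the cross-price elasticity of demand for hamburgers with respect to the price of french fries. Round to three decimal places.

At P_1 = 26.8 and P_2 = 24.9: Q_1 = 183.600.
∂Q_1/∂P_2 = -24/(2√P_2) = -24/(2√24.9) = -2.4048.
ε = (∂Q_1/∂P_2)(P_2/Q_1) = -2.4048 × (24.9/183.600) ≈ -0.326.

-0.326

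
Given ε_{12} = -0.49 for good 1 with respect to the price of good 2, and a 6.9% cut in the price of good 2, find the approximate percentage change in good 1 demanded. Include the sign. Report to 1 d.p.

3.4%

%ΔQ ≈ ε × %ΔP of good 2 = -0.49 × (-6.9%) = 3.4%.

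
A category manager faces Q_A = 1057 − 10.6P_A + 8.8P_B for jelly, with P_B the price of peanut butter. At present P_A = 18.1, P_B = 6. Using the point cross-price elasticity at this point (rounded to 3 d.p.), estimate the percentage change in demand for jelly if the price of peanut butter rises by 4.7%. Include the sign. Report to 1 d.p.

At P_A = 18.1, P_B = 6: Q_A = 917.94.
∂Q_A/∂P_B = 8.8.
ε = (∂Q_A/∂P_B)(P_B/Q_A) = 8.8000 × 6/917.94 ≈ 0.058.
%ΔQ_A ≈ ε × %ΔP_B = 0.058 × (4.7%) = 0.3%.

0.3%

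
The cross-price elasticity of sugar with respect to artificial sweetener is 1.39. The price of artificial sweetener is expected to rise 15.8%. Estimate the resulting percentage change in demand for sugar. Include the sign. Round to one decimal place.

22.0%

%ΔQ ≈ ε × %ΔP of artificial sweetener = 1.39 × (15.8%) = 22.0%.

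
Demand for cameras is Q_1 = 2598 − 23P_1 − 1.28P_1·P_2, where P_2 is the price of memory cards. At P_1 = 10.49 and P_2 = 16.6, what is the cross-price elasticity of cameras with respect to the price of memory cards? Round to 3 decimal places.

At P_1 = 10.49 and P_2 = 16.6: Q_1 = 2133.838.
∂Q_1/∂P_2 = -1.28P_1 = -1.28(10.49) = -13.4272.
ε = (∂Q_1/∂P_2)(P_2/Q_1) = -13.4272 × (16.6/2133.838) ≈ -0.104.
ε < 0: complements.

-0.104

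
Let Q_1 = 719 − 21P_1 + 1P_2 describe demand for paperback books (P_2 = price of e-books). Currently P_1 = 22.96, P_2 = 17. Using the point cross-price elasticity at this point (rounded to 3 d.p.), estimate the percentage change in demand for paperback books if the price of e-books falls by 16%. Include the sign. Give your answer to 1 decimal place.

-1.1%

At P_1 = 22.96, P_2 = 17: Q_1 = 253.84.
∂Q_1/∂P_2 = 1.
ε = (∂Q_1/∂P_2)(P_2/Q_1) = 1.0000 × 17/253.84 ≈ 0.067.
%ΔQ_1 ≈ ε × %ΔP_2 = 0.067 × (-16%) = -1.1%.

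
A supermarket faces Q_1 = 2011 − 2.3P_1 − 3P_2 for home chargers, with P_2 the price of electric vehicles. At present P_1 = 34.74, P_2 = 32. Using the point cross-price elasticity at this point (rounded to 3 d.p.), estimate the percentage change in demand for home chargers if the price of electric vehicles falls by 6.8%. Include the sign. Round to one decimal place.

0.4%

At P_1 = 34.74, P_2 = 32: Q_1 = 1835.098.
∂Q_1/∂P_2 = -3.
ε = (∂Q_1/∂P_2)(P_2/Q_1) = -3.0000 × 32/1835.098 ≈ -0.052.
%ΔQ_1 ≈ ε × %ΔP_2 = -0.052 × (-6.8%) = 0.4%.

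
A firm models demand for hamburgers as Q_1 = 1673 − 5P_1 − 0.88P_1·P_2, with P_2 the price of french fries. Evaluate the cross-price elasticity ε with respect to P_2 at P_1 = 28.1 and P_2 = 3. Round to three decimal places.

-0.051

At P_1 = 28.1 and P_2 = 3: Q_1 = 1458.316.
∂Q_1/∂P_2 = -0.88P_1 = -0.88(28.1) = -24.7280.
ε = (∂Q_1/∂P_2)(P_2/Q_1) = -24.7280 × (3/1458.316) ≈ -0.051.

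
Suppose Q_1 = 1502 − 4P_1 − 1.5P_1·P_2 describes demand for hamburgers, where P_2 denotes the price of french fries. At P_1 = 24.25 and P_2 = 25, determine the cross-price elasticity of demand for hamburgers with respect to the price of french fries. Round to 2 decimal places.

At P_1 = 24.25 and P_2 = 25: Q_1 = 495.625.
∂Q_1/∂P_2 = -1.5P_1 = -1.5(24.25) = -36.3750.
ε = (∂Q_1/∂P_2)(P_2/Q_1) = -36.3750 × (25/495.625) ≈ -1.83.
ε < 0: complements.

-1.83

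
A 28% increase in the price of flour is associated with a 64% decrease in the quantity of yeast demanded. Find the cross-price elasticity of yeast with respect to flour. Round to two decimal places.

ε = (%ΔQ of yeast) / (%ΔP of flour) = (-64%) / (28%) ≈ -2.29.
Negative cross-price elasticity: complements.

-2.29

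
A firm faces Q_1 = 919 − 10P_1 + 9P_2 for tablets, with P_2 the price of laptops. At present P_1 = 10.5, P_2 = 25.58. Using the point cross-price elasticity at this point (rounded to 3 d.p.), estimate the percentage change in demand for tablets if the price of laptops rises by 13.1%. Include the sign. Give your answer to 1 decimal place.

2.9%

At P_1 = 10.5, P_2 = 25.58: Q_1 = 1044.22.
∂Q_1/∂P_2 = 9.
ε = (∂Q_1/∂P_2)(P_2/Q_1) = 9.0000 × 25.58/1044.22 ≈ 0.220.
%ΔQ_1 ≈ ε × %ΔP_2 = 0.220 × (13.1%) = 2.9%.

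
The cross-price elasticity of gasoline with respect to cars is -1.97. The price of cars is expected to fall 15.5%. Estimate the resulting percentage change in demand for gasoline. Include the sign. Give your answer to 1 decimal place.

30.5%

%ΔQ ≈ ε × %ΔP of cars = -1.97 × (-15.5%) = 30.5%.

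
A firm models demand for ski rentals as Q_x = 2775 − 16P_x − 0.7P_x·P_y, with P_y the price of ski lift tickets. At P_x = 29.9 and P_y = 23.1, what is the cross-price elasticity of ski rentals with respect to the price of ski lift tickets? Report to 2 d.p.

-0.27

At P_x = 29.9 and P_y = 23.1: Q_x = 1813.117.
∂Q_x/∂P_y = -0.7P_x = -0.7(29.9) = -20.9300.
ε = (∂Q_x/∂P_y)(P_y/Q_x) = -20.9300 × (23.1/1813.117) ≈ -0.27.
ε < 0: complements.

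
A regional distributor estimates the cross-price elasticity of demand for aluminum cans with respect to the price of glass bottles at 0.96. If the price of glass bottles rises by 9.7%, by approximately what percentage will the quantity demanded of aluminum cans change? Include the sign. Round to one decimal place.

9.3%

%ΔQ ≈ ε × %ΔP of glass bottles = 0.96 × (9.7%) = 9.3%.
Demand for aluminum cans rises by about 9.3%.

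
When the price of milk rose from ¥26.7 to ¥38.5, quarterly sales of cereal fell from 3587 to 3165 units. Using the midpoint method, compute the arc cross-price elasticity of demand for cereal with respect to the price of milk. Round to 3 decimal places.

-0.345

ΔQ_A = 3165 − 3587 = -422; ΔP_B = 38.5 − 26.7 = 11.8.
Midpoints: Q̄_A = 3376.0, P̄_B = 32.60.
ε = (ΔQ_A/Q̄_A)/(ΔP_B/P̄_B) = (-422/3376.0)/(11.8/32.60) ≈ -0.345.
ε < 0: cereal and milk are complements.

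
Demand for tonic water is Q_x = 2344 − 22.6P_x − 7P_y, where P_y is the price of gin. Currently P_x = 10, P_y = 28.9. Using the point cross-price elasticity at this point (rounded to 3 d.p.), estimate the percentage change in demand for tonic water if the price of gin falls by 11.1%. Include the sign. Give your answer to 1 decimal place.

1.2%

At P_x = 10, P_y = 28.9: Q_x = 1915.7.
∂Q_x/∂P_y = -7.
ε = (∂Q_x/∂P_y)(P_y/Q_x) = -7.0000 × 28.9/1915.7 ≈ -0.106.
%ΔQ_x ≈ ε × %ΔP_y = -0.106 × (-11.1%) = 1.2%.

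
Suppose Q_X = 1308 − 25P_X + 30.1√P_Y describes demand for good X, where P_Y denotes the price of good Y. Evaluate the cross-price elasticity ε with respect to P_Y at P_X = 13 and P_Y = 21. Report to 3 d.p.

At P_X = 13 and P_Y = 21: Q_X = 1120.936.
∂Q_X/∂P_Y = 30.1/(2√P_Y) = 30.1/(2√21) = 3.2842.
ε = (∂Q_X/∂P_Y)(P_Y/Q_X) = 3.2842 × (21/1120.936) ≈ 0.062.
ε > 0: substitutes.

0.062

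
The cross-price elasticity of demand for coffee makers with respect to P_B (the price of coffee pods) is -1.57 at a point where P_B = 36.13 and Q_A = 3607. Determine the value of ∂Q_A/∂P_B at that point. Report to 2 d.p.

-156.74

ε = (∂Q_A/∂P_B)·(P_B/Q_A) ⇒ ∂Q_A/∂P_B = ε·Q_A/P_B = -1.57 × 3607/36.13 ≈ -156.74.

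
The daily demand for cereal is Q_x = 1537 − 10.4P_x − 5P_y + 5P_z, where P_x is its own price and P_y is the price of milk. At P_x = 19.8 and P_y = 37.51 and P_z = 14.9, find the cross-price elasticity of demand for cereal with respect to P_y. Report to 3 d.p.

At P_x = 19.8 and P_y = 37.51 and P_z = 14.9: Q_x = 1218.03.
∂Q_x/∂P_y = -5.
ε = (∂Q_x/∂P_y)(P_y/Q_x) = -5 × (37.51/1218.03) ≈ -0.154.
Since ε < 0, cereal and milk are complements.

-0.154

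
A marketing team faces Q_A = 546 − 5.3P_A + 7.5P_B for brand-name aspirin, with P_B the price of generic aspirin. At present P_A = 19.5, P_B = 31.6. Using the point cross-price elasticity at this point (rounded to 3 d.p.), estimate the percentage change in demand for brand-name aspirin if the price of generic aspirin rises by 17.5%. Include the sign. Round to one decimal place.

6.1%

At P_A = 19.5, P_B = 31.6: Q_A = 679.65.
∂Q_A/∂P_B = 7.5.
ε = (∂Q_A/∂P_B)(P_B/Q_A) = 7.5000 × 31.6/679.65 ≈ 0.349.
%ΔQ_A ≈ ε × %ΔP_B = 0.349 × (17.5%) = 6.1%.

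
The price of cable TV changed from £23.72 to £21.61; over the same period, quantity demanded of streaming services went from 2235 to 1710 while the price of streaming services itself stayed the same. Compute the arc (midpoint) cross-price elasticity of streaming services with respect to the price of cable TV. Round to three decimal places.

ΔQ_A = 1710 − 2235 = -525; ΔP_B = 21.61 − 23.72 = -2.11.
Midpoints: Q̄_A = 1972.5, P̄_B = 22.66.
ε = (ΔQ_A/Q̄_A)/(ΔP_B/P̄_B) = (-525/1972.5)/(-2.11/22.66) ≈ 2.859.
ε > 0: streaming services and cable TV are substitutes.

2.859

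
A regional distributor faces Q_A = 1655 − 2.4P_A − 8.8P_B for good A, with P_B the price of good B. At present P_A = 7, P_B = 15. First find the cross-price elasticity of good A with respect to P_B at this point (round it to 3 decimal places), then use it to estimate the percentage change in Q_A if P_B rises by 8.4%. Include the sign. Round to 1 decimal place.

At P_A = 7, P_B = 15: Q_A = 1506.2.
∂Q_A/∂P_B = -8.8.
ε = (∂Q_A/∂P_B)(P_B/Q_A) = -8.8000 × 15/1506.2 ≈ -0.088.
%ΔQ_A ≈ ε × %ΔP_B = -0.088 × (8.4%) = -0.7%.

-0.7%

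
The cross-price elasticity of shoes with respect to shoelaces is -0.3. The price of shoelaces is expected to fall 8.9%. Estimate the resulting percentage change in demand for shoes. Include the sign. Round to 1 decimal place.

%ΔQ ≈ ε × %ΔP of shoelaces = -0.3 × (-8.9%) = 2.7%.
Demand for shoes rises by about 2.7%.

2.7%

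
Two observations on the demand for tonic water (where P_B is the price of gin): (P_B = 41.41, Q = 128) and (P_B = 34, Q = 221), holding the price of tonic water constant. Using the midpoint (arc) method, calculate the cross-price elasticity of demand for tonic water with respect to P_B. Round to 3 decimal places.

ΔQ_A = 221 − 128 = 93; ΔP_B = 34 − 41.41 = -7.41.
Midpoints: Q̄_A = 174.5, P̄_B = 37.70.
ε = (ΔQ_A/Q̄_A)/(ΔP_B/P̄_B) = (93/174.5)/(-7.41/37.70) ≈ -2.712.
ε < 0: tonic water and gin are complements.

-2.712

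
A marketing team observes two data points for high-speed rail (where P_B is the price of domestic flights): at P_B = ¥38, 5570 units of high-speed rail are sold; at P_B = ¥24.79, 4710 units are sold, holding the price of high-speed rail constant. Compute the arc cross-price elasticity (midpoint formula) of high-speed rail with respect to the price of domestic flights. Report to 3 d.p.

ΔQ_A = 4710 − 5570 = -860; ΔP_B = 24.79 − 38 = -13.21.
Midpoints: Q̄_A = 5140.0, P̄_B = 31.39.
ε = (ΔQ_A/Q̄_A)/(ΔP_B/P̄_B) = (-860/5140.0)/(-13.21/31.39) ≈ 0.398.
ε > 0: high-speed rail and domestic flights are substitutes.

0.398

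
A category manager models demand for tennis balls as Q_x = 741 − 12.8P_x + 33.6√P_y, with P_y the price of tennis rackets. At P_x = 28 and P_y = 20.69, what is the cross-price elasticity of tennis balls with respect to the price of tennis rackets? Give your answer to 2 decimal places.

0.14

At P_x = 28 and P_y = 20.69: Q_x = 535.434.
∂Q_x/∂P_y = 33.6/(2√P_y) = 33.6/(2√20.69) = 3.6934.
ε = (∂Q_x/∂P_y)(P_y/Q_x) = 3.6934 × (20.69/535.434) ≈ 0.14.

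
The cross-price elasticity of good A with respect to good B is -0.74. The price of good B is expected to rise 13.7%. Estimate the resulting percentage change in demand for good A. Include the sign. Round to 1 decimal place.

%ΔQ ≈ ε × %ΔP of good B = -0.74 × (13.7%) = -10.1%.

-10.1%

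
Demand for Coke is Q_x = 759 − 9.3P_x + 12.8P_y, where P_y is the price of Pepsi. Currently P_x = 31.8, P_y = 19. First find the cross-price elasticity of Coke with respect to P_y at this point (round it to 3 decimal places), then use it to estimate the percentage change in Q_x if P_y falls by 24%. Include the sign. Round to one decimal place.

At P_x = 31.8, P_y = 19: Q_x = 706.46.
∂Q_x/∂P_y = 12.8.
ε = (∂Q_x/∂P_y)(P_y/Q_x) = 12.8000 × 19/706.46 ≈ 0.344.
%ΔQ_x ≈ ε × %ΔP_y = 0.344 × (-24%) = -8.3%.

-8.3%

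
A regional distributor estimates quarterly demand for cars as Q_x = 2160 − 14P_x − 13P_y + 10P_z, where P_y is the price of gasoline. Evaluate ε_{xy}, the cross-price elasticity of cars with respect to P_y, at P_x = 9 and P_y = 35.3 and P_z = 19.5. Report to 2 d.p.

At P_x = 9 and P_y = 35.3 and P_z = 19.5: Q_x = 1770.1.
∂Q_x/∂P_y = -13.
ε = (∂Q_x/∂P_y)(P_y/Q_x) = -13 × (35.3/1770.1) ≈ -0.26.
Since ε < 0, cars and gasoline are complements.

-0.26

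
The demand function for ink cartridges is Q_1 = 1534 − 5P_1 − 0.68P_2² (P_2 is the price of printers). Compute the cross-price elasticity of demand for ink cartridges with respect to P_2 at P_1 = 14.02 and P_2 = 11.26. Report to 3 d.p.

-0.125

At P_1 = 14.02 and P_2 = 11.26: Q_1 = 1377.684.
∂Q_1/∂P_2 = -1.36P_2 = -1.36(11.26) = -15.3136.
ε = (∂Q_1/∂P_2)(P_2/Q_1) = -15.3136 × (11.26/1377.684) ≈ -0.125.
ε < 0: complements.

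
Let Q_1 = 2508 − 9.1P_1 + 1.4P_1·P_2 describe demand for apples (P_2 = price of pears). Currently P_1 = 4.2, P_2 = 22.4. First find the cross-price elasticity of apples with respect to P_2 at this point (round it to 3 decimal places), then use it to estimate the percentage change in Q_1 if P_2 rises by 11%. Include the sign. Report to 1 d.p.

0.6%

At P_1 = 4.2, P_2 = 22.4: Q_1 = 2601.492.
∂Q_1/∂P_2 = 1.4P_1 = 5.8800.
ε = (∂Q_1/∂P_2)(P_2/Q_1) = 5.8800 × 22.4/2601.492 ≈ 0.051.
%ΔQ_1 ≈ ε × %ΔP_2 = 0.051 × (11%) = 0.6%.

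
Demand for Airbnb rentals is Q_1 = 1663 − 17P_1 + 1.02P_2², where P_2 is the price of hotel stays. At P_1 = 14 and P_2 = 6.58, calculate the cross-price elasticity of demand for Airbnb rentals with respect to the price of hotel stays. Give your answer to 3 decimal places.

0.060

At P_1 = 14 and P_2 = 6.58: Q_1 = 1469.162.
∂Q_1/∂P_2 = 2.04P_2 = 2.04(6.58) = 13.4232.
ε = (∂Q_1/∂P_2)(P_2/Q_1) = 13.4232 × (6.58/1469.162) ≈ 0.060.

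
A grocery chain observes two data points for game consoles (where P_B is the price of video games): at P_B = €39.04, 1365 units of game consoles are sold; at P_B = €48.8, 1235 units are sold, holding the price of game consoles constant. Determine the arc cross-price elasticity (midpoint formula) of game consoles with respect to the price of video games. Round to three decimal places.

ΔQ_A = 1235 − 1365 = -130; ΔP_B = 48.8 − 39.04 = 9.76.
Midpoints: Q̄_A = 1300.0, P̄_B = 43.92.
ε = (ΔQ_A/Q̄_A)/(ΔP_B/P̄_B) = (-130/1300.0)/(9.76/43.92) ≈ -0.450.
ε < 0: game consoles and video games are complements.

-0.450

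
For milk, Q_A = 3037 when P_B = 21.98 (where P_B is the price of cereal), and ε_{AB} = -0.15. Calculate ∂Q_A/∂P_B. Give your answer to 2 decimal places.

ε = (∂Q_A/∂P_B)·(P_B/Q_A) ⇒ ∂Q_A/∂P_B = ε·Q_A/P_B = -0.15 × 3037/21.98 ≈ -20.73.

-20.73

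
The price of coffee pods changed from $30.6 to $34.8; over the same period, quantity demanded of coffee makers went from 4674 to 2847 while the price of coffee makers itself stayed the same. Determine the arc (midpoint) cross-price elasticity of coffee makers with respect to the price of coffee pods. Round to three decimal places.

ΔQ_A = 2847 − 4674 = -1827; ΔP_B = 34.8 − 30.6 = 4.2.
Midpoints: Q̄_A = 3760.5, P̄_B = 32.70.
ε = (ΔQ_A/Q̄_A)/(ΔP_B/P̄_B) = (-1827/3760.5)/(4.2/32.70) ≈ -3.783.
ε < 0: coffee makers and coffee pods are complements.

-3.783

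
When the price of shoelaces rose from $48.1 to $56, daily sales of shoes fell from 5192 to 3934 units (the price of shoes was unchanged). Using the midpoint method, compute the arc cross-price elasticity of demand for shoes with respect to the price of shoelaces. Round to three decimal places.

-1.816

ΔQ_A = 3934 − 5192 = -1258; ΔP_B = 56 − 48.1 = 7.9.
Midpoints: Q̄_A = 4563.0, P̄_B = 52.05.
ε = (ΔQ_A/Q̄_A)/(ΔP_B/P̄_B) = (-1258/4563.0)/(7.9/52.05) ≈ -1.816.
ε < 0: shoes and shoelaces are complements.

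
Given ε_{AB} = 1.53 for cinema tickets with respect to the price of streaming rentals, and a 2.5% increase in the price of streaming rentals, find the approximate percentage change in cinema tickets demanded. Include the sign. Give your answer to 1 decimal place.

3.8%

%ΔQ ≈ ε × %ΔP of streaming rentals = 1.53 × (2.5%) = 3.8%.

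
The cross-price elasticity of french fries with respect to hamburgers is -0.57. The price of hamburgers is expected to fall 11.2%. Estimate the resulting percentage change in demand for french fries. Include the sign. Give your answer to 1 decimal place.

6.4%

%ΔQ ≈ ε × %ΔP of hamburgers = -0.57 × (-11.2%) = 6.4%.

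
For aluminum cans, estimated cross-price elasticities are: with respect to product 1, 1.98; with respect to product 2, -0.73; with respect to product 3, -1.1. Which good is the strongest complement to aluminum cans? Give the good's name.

product 3

Complements have ε < 0. The most negative value is -1.1 (product 3).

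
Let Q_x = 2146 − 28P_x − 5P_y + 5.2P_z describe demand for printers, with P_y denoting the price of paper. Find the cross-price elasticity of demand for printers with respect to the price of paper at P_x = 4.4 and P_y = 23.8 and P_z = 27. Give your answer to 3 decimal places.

-0.058

At P_x = 4.4 and P_y = 23.8 and P_z = 27: Q_x = 2044.2.
∂Q_x/∂P_y = -5.
ε = (∂Q_x/∂P_y)(P_y/Q_x) = -5 × (23.8/2044.2) ≈ -0.058.
Since ε < 0, printers and paper are complements.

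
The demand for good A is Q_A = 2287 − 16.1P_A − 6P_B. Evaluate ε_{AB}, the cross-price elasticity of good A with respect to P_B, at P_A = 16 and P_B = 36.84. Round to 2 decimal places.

-0.12

At P_A = 16 and P_B = 36.84: Q_A = 1808.36.
∂Q_A/∂P_B = -6.
ε = (∂Q_A/∂P_B)(P_B/Q_A) = -6 × (36.84/1808.36) ≈ -0.12.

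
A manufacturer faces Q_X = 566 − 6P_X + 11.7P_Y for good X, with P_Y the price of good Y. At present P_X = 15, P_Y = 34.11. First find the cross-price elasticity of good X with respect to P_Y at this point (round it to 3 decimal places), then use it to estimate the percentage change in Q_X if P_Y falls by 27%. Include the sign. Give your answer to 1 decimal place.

-12.3%

At P_X = 15, P_Y = 34.11: Q_X = 875.087.
∂Q_X/∂P_Y = 11.7.
ε = (∂Q_X/∂P_Y)(P_Y/Q_X) = 11.7000 × 34.11/875.087 ≈ 0.456.
%ΔQ_X ≈ ε × %ΔP_Y = 0.456 × (-27%) = -12.3%.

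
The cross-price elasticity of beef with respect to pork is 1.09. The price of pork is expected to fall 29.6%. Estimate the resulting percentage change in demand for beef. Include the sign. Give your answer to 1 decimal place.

-32.3%

%ΔQ ≈ ε × %ΔP of pork = 1.09 × (-29.6%) = -32.3%.
Demand for beef falls by about 32.3%.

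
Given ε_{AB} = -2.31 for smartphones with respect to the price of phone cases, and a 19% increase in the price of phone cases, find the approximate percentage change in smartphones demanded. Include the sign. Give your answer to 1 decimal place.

-43.9%

%ΔQ ≈ ε × %ΔP of phone cases = -2.31 × (19%) = -43.9%.
Demand for smartphones falls by about 43.9%.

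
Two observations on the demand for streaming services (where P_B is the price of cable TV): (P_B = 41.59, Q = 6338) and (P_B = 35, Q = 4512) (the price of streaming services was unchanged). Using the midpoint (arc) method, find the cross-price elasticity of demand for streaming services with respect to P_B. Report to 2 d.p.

1.96

ΔQ_A = 4512 − 6338 = -1826; ΔP_B = 35 − 41.59 = -6.59.
Midpoints: Q̄_A = 5425.0, P̄_B = 38.30.
ε = (ΔQ_A/Q̄_A)/(ΔP_B/P̄_B) = (-1826/5425.0)/(-6.59/38.30) ≈ 1.96.
ε > 0: streaming services and cable TV are substitutes.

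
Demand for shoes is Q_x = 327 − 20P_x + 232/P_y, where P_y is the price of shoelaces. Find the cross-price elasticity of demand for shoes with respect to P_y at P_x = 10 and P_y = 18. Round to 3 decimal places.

-0.092

At P_x = 10 and P_y = 18: Q_x = 139.889.
∂Q_x/∂P_y = −232/P_y² = -0.7160.
ε = (∂Q_x/∂P_y)(P_y/Q_x) = -0.7160 × (18/139.889) ≈ -0.092.
ε < 0: complements.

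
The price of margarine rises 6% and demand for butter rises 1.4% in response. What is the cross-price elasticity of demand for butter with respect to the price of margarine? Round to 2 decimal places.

0.23

ε = (%ΔQ of butter) / (%ΔP of margarine) = (1.4%) / (6%) ≈ 0.23.
Positive cross-price elasticity: substitutes.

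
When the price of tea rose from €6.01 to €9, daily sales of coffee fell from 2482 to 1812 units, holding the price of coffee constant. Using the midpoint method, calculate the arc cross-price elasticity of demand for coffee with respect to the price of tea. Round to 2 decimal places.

ΔQ_A = 1812 − 2482 = -670; ΔP_B = 9 − 6.01 = 2.99.
Midpoints: Q̄_A = 2147.0, P̄_B = 7.50.
ε = (ΔQ_A/Q̄_A)/(ΔP_B/P̄_B) = (-670/2147.0)/(2.99/7.50) ≈ -0.78.

-0.78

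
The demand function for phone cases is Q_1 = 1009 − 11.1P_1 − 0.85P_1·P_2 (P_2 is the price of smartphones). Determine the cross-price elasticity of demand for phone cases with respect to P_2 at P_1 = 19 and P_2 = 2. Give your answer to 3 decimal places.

At P_1 = 19 and P_2 = 2: Q_1 = 765.8.
∂Q_1/∂P_2 = -0.85P_1 = -0.85(19) = -16.1500.
ε = (∂Q_1/∂P_2)(P_2/Q_1) = -16.1500 × (2/765.8) ≈ -0.042.
ε < 0: complements.

-0.042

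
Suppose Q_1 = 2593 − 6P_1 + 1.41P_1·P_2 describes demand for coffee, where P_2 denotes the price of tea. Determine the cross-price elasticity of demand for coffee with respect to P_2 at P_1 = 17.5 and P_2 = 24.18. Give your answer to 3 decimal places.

At P_1 = 17.5 and P_2 = 24.18: Q_1 = 3084.641.
∂Q_1/∂P_2 = 1.41P_1 = 1.41(17.5) = 24.6750.
ε = (∂Q_1/∂P_2)(P_2/Q_1) = 24.6750 × (24.18/3084.641) ≈ 0.193.
ε > 0: substitutes.

0.193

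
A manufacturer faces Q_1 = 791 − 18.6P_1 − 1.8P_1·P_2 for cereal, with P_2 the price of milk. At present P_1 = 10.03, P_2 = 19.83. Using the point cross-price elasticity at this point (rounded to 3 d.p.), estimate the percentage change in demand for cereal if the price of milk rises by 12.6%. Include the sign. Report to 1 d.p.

-18.3%

At P_1 = 10.03, P_2 = 19.83: Q_1 = 246.431.
∂Q_1/∂P_2 = -1.8P_1 = -18.0540.
ε = (∂Q_1/∂P_2)(P_2/Q_1) = -18.0540 × 19.83/246.431 ≈ -1.453.
%ΔQ_1 ≈ ε × %ΔP_2 = -1.453 × (12.6%) = -18.3%.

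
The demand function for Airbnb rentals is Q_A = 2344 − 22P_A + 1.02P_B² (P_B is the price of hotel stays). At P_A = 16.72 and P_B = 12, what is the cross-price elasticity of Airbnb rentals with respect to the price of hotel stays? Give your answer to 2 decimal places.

At P_A = 16.72 and P_B = 12: Q_A = 2123.04.
∂Q_A/∂P_B = 2.04P_B = 2.04(12) = 24.4800.
ε = (∂Q_A/∂P_B)(P_B/Q_A) = 24.4800 × (12/2123.04) ≈ 0.14.
ε > 0: substitutes.

0.14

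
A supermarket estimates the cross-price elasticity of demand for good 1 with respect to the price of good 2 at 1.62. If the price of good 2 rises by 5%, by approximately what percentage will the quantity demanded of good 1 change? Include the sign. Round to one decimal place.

8.1%

%ΔQ ≈ ε × %ΔP of good 2 = 1.62 × (5%) = 8.1%.
Demand for good 1 rises by about 8.1%.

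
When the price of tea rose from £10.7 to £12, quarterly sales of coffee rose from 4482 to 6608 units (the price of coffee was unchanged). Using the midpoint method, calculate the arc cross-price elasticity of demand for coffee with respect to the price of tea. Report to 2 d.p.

ΔQ_A = 6608 − 4482 = 2126; ΔP_B = 12 − 10.7 = 1.3.
Midpoints: Q̄_A = 5545.0, P̄_B = 11.35.
ε = (ΔQ_A/Q̄_A)/(ΔP_B/P̄_B) = (2126/5545.0)/(1.3/11.35) ≈ 3.35.

3.35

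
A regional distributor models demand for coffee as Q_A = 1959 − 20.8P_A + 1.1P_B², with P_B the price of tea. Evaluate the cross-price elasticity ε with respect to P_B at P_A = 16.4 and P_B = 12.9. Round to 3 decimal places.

At P_A = 16.4 and P_B = 12.9: Q_A = 1800.931.
∂Q_A/∂P_B = 2.2P_B = 2.2(12.9) = 28.3800.
ε = (∂Q_A/∂P_B)(P_B/Q_A) = 28.3800 × (12.9/1800.931) ≈ 0.203.

0.203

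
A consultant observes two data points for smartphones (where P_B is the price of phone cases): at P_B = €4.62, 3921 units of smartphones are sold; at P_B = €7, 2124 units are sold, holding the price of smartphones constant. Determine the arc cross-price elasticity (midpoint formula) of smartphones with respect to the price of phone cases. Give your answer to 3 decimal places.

ΔQ_A = 2124 − 3921 = -1797; ΔP_B = 7 − 4.62 = 2.38.
Midpoints: Q̄_A = 3022.5, P̄_B = 5.81.
ε = (ΔQ_A/Q̄_A)/(ΔP_B/P̄_B) = (-1797/3022.5)/(2.38/5.81) ≈ -1.451.
ε < 0: smartphones and phone cases are complements.

-1.451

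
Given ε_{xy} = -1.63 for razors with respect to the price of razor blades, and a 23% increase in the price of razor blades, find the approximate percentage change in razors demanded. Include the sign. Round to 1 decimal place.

-37.5%

%ΔQ ≈ ε × %ΔP of razor blades = -1.63 × (23%) = -37.5%.
Demand for razors falls by about 37.5%.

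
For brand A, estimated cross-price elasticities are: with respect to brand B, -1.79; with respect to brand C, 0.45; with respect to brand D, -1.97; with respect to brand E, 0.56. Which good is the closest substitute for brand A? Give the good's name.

Substitutes have ε > 0. Among the positive values, 0.56 (brand E) is largest.

brand E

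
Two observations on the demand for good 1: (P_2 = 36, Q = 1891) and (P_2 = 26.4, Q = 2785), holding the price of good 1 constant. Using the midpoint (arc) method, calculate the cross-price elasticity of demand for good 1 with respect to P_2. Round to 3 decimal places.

ΔQ_1 = 2785 − 1891 = 894; ΔP_2 = 26.4 − 36 = -9.6.
Midpoints: Q̄_1 = 2338.0, P̄_2 = 31.20.
ε = (ΔQ_1/Q̄_1)/(ΔP_2/P̄_2) = (894/2338.0)/(-9.6/31.20) ≈ -1.243.

-1.243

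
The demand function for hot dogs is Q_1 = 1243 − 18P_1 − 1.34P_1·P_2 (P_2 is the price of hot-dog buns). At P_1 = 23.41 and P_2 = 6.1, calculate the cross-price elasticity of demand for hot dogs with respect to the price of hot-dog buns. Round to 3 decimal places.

-0.304

At P_1 = 23.41 and P_2 = 6.1: Q_1 = 630.267.
∂Q_1/∂P_2 = -1.34P_1 = -1.34(23.41) = -31.3694.
ε = (∂Q_1/∂P_2)(P_2/Q_1) = -31.3694 × (6.1/630.267) ≈ -0.304.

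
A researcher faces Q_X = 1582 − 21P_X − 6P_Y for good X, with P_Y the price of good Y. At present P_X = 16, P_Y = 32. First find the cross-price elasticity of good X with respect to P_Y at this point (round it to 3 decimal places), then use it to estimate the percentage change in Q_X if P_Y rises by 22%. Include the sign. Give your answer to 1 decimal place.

At P_X = 16, P_Y = 32: Q_X = 1054.
∂Q_X/∂P_Y = -6.
ε = (∂Q_X/∂P_Y)(P_Y/Q_X) = -6.0000 × 32/1054 ≈ -0.182.
%ΔQ_X ≈ ε × %ΔP_Y = -0.182 × (22%) = -4.0%.

-4.0%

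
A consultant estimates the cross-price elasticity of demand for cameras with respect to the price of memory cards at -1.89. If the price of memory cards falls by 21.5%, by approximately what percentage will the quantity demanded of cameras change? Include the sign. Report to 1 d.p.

%ΔQ ≈ ε × %ΔP of memory cards = -1.89 × (-21.5%) = 40.6%.
Demand for cameras rises by about 40.6%.

40.6%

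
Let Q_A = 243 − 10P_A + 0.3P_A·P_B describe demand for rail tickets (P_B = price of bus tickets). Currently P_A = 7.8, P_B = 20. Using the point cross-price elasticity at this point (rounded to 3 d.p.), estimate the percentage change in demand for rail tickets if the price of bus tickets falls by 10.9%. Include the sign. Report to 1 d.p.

At P_A = 7.8, P_B = 20: Q_A = 211.8.
∂Q_A/∂P_B = 0.3P_A = 2.3400.
ε = (∂Q_A/∂P_B)(P_B/Q_A) = 2.3400 × 20/211.8 ≈ 0.221.
%ΔQ_A ≈ ε × %ΔP_B = 0.221 × (-10.9%) = -2.4%.

-2.4%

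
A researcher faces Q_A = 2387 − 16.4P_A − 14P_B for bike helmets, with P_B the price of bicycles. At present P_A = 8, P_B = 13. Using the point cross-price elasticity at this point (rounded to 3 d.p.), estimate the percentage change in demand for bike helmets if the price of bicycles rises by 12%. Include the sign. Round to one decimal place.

-1.1%

At P_A = 8, P_B = 13: Q_A = 2073.8.
∂Q_A/∂P_B = -14.
ε = (∂Q_A/∂P_B)(P_B/Q_A) = -14.0000 × 13/2073.8 ≈ -0.088.
%ΔQ_A ≈ ε × %ΔP_B = -0.088 × (12%) = -1.1%.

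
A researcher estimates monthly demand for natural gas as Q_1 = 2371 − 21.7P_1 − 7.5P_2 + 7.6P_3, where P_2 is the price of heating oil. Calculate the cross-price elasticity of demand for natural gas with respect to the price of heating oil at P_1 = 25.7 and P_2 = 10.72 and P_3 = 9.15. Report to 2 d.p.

-0.04

At P_1 = 25.7 and P_2 = 10.72 and P_3 = 9.15: Q_1 = 1802.45.
∂Q_1/∂P_2 = -7.5.
ε = (∂Q_1/∂P_2)(P_2/Q_1) = -7.5 × (10.72/1802.45) ≈ -0.04.
Since ε < 0, natural gas and heating oil are complements.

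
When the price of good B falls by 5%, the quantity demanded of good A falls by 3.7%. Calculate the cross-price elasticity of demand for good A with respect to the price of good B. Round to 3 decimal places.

0.740

ε = (%ΔQ of good A) / (%ΔP of good B) = (-3.7%) / (-5%) ≈ 0.740.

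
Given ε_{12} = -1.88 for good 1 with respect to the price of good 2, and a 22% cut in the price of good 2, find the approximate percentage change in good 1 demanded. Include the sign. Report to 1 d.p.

41.4%

%ΔQ ≈ ε × %ΔP of good 2 = -1.88 × (-22%) = 41.4%.
Demand for good 1 rises by about 41.4%.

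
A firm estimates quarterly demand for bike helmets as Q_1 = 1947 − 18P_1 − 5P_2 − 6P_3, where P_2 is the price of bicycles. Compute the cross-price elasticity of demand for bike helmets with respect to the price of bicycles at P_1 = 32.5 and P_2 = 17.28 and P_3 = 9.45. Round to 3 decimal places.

At P_1 = 32.5 and P_2 = 17.28 and P_3 = 9.45: Q_1 = 1218.9.
∂Q_1/∂P_2 = -5.
ε = (∂Q_1/∂P_2)(P_2/Q_1) = -5 × (17.28/1218.9) ≈ -0.071.

-0.071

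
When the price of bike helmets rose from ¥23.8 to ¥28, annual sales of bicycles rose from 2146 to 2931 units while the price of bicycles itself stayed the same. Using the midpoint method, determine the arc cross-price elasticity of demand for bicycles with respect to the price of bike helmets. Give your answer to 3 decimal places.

ΔQ_A = 2931 − 2146 = 785; ΔP_B = 28 − 23.8 = 4.2.
Midpoints: Q̄_A = 2538.5, P̄_B = 25.90.
ε = (ΔQ_A/Q̄_A)/(ΔP_B/P̄_B) = (785/2538.5)/(4.2/25.90) ≈ 1.907.
ε > 0: bicycles and bike helmets are substitutes.

1.907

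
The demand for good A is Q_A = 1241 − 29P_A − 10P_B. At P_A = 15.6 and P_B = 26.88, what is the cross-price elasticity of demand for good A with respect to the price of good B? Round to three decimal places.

-0.517

At P_A = 15.6 and P_B = 26.88: Q_A = 519.8.
∂Q_A/∂P_B = -10.
ε = (∂Q_A/∂P_B)(P_B/Q_A) = -10 × (26.88/519.8) ≈ -0.517.
Since ε < 0, good A and good B are complements.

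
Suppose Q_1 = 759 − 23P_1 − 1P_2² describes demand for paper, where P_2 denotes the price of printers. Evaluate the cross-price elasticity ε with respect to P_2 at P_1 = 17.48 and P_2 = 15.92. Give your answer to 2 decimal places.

-4.90

At P_1 = 17.48 and P_2 = 15.92: Q_1 = 103.514.
∂Q_1/∂P_2 = -2P_2 = -2(15.92) = -31.8400.
ε = (∂Q_1/∂P_2)(P_2/Q_1) = -31.8400 × (15.92/103.514) ≈ -4.90.
ε < 0: complements.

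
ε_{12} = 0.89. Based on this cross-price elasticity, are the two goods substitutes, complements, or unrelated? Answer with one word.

substitutes

ε = 0.89 > 0, so a higher price of good 2 raises demand for good 1: substitutes.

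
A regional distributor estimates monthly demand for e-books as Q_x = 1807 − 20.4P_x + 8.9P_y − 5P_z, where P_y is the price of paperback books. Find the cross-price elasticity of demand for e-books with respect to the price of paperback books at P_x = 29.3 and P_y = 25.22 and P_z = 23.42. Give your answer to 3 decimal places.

At P_x = 29.3 and P_y = 25.22 and P_z = 23.42: Q_x = 1316.638.
∂Q_x/∂P_y = 8.9.
ε = (∂Q_x/∂P_y)(P_y/Q_x) = 8.9 × (25.22/1316.638) ≈ 0.170.

0.170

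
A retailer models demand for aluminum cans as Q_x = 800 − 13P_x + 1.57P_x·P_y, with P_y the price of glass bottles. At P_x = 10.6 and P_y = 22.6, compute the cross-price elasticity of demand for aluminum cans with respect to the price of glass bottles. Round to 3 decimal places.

At P_x = 10.6 and P_y = 22.6: Q_x = 1038.309.
∂Q_x/∂P_y = 1.57P_x = 1.57(10.6) = 16.6420.
ε = (∂Q_x/∂P_y)(P_y/Q_x) = 16.6420 × (22.6/1038.309) ≈ 0.362.

0.362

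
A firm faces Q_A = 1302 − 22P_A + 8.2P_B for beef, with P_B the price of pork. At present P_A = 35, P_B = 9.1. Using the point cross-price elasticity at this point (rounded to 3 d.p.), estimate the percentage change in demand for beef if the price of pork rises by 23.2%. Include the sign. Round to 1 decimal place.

2.9%

At P_A = 35, P_B = 9.1: Q_A = 606.62.
∂Q_A/∂P_B = 8.2.
ε = (∂Q_A/∂P_B)(P_B/Q_A) = 8.2000 × 9.1/606.62 ≈ 0.123.
%ΔQ_A ≈ ε × %ΔP_B = 0.123 × (23.2%) = 2.9%.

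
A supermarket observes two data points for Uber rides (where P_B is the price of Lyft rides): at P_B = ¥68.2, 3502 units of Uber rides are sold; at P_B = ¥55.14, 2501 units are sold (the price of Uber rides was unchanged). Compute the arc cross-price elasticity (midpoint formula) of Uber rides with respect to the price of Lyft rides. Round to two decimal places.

1.57

ΔQ_A = 2501 − 3502 = -1001; ΔP_B = 55.14 − 68.2 = -13.06.
Midpoints: Q̄_A = 3001.5, P̄_B = 61.67.
ε = (ΔQ_A/Q̄_A)/(ΔP_B/P̄_B) = (-1001/3001.5)/(-13.06/61.67) ≈ 1.57.
ε > 0: Uber rides and Lyft rides are substitutes.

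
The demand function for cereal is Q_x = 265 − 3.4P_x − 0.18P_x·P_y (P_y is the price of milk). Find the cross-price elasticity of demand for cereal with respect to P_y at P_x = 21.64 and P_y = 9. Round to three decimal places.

-0.224

At P_x = 21.64 and P_y = 9: Q_x = 156.367.
∂Q_x/∂P_y = -0.18P_x = -0.18(21.64) = -3.8952.
ε = (∂Q_x/∂P_y)(P_y/Q_x) = -3.8952 × (9/156.367) ≈ -0.224.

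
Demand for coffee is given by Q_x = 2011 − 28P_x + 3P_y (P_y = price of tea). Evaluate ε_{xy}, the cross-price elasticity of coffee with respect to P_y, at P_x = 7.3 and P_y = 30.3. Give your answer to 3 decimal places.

0.048

At P_x = 7.3 and P_y = 30.3: Q_x = 1897.5.
∂Q_x/∂P_y = 3.
ε = (∂Q_x/∂P_y)(P_y/Q_x) = 3 × (30.3/1897.5) ≈ 0.048.
Since ε > 0, coffee and tea are substitutes.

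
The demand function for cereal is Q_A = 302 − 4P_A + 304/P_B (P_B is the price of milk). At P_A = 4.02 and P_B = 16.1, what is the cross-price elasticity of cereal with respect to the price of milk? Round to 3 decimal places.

At P_A = 4.02 and P_B = 16.1: Q_A = 304.802.
∂Q_A/∂P_B = −304/P_B² = -1.1728.
ε = (∂Q_A/∂P_B)(P_B/Q_A) = -1.1728 × (16.1/304.802) ≈ -0.062.
ε < 0: complements.

-0.062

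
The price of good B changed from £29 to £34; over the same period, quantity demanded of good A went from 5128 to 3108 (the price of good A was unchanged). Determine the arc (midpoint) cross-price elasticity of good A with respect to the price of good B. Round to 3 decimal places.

-3.090

ΔQ_A = 3108 − 5128 = -2020; ΔP_B = 34 − 29 = 5.
Midpoints: Q̄_A = 4118.0, P̄_B = 31.50.
ε = (ΔQ_A/Q̄_A)/(ΔP_B/P̄_B) = (-2020/4118.0)/(5/31.50) ≈ -3.090.
ε < 0: good A and good B are complements.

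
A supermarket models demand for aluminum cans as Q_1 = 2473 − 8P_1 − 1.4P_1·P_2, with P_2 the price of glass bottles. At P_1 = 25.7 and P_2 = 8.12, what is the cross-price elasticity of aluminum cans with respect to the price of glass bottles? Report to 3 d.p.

-0.148

At P_1 = 25.7 and P_2 = 8.12: Q_1 = 1975.242.
∂Q_1/∂P_2 = -1.4P_1 = -1.4(25.7) = -35.9800.
ε = (∂Q_1/∂P_2)(P_2/Q_1) = -35.9800 × (8.12/1975.242) ≈ -0.148.
ε < 0: complements.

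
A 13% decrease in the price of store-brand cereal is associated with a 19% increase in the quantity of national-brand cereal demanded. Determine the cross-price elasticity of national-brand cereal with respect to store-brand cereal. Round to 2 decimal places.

ε = (%ΔQ of national-brand cereal) / (%ΔP of store-brand cereal) = (19%) / (-13%) ≈ -1.46.

-1.46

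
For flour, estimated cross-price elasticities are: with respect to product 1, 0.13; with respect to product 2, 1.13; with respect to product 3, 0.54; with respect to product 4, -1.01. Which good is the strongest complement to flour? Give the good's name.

Complements have ε < 0. The most negative value is -1.01 (product 4).

product 4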